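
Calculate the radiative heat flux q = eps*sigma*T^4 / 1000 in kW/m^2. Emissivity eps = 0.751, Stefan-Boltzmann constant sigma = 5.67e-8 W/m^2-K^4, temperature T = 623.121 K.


T^4 = 1.5076e+11
q = 0.751 * 5.67e-8 * 1.5076e+11 / 1000 = 6.4197 kW/m^2

6.4197 kW/m^2


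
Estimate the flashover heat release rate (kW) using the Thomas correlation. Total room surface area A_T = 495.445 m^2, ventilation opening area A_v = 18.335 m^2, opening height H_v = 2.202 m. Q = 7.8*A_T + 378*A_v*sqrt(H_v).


7.8*A_T = 3864.471
sqrt(H_v) = 1.4839
378*A_v*sqrt(H_v) = 10284
Q = 3864.471 + 10284 = 14149 kW

14149 kW


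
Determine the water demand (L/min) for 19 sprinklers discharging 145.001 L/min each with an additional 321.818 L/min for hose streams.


Sprinkler demand = 19 * 145.001 = 2755.019 L/min
Total = 2755.019 + 321.818 = 3076.837 L/min

3076.837 L/min


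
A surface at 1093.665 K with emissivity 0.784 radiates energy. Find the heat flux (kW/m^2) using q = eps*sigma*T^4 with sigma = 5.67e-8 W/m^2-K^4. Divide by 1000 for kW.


T^4 = 1.4307e+12
q = 0.784 * 5.67e-8 * 1.4307e+12 / 1000 = 63.597 kW/m^2

63.597 kW/m^2


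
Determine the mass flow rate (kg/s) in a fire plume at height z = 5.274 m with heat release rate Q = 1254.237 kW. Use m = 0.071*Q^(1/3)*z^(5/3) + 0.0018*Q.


Q^(1/3) = 10.784
z^(5/3) = 15.980
First term = 0.071 * 10.784 * 15.980 = 12.235
Second term = 0.0018 * 1254.237 = 2.2576
m = 14.493 kg/s

14.493 kg/s


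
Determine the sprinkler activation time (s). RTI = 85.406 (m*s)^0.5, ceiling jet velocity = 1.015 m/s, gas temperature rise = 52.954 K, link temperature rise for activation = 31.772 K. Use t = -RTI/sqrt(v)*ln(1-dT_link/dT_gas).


dT_link/dT_gas = 0.59999
ln(1 - 0.59999) = -0.91627
t = -85.406 / sqrt(1.015) * -0.91627 = 77.675 s

77.675 s


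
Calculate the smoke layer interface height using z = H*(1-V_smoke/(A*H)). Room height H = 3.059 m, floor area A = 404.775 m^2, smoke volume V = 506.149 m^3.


V/(A*H) = 0.40878
1 - 0.40878 = 0.59122
z = 3.059 * 0.59122 = 1.8086 m

1.8086 m


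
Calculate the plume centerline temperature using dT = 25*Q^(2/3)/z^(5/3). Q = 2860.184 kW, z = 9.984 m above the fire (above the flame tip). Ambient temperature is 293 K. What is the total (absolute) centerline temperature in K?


Q^(2/3) = 201.49
z^(5/3) = 46.292
dT = 25 * 201.49 / 46.292 = 108.82 K
T = 293 + 108.82 = 401.82 K

401.82 K


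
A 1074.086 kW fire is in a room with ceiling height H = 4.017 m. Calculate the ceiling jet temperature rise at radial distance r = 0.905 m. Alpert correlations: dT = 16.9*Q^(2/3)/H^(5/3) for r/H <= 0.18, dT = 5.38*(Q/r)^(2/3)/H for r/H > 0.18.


r/H = 0.905 / 4.017 = 0.22529
r/H > 0.18, so dT = 5.38*(Q/r)^(2/3)/H
Q/r = 1186.8
(Q/r)^(2/3) = 112.10
dT = 5.38 * 112.10 / 4.017 = 150.13 K

150.13 K


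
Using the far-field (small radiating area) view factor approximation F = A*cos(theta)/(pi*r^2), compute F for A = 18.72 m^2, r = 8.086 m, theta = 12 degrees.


cos(12 deg) = 0.97815
pi*r^2 = 205.41
F = 18.72 * 0.97815 / 205.41 = 0.089144

0.089144


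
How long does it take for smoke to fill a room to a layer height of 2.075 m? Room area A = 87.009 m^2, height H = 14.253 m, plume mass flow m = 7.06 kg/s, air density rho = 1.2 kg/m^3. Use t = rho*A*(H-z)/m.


H - z = 12.178 m
t = 1.2 * 87.009 * 12.178 / 7.06 = 180.10 s

180.10 s


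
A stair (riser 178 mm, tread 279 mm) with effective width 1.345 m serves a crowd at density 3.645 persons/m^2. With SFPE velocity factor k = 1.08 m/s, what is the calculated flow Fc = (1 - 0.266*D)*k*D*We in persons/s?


1 - 0.266*D = 1 - 0.266*3.645 = 0.030430
Fs = 0.030430 * 1.08 * 3.645 = 0.11979 persons/(s*m)
Fc = 0.11979 * 1.345 = 0.16112 persons/s

0.16112 persons/s


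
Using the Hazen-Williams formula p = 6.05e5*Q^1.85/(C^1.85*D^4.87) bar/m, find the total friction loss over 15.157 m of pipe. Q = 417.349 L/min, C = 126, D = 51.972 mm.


Q^1.85 = 70457
C^1.85 = 7685.7
D^4.87 = 2.2688e+08
p/m = 0.024445 bar/m
p_total = 0.024445 * 15.157 = 0.37052 bar

0.37052 bar


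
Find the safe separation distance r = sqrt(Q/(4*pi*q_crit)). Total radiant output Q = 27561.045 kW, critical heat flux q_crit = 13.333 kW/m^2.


4*pi*q_crit = 167.55
Q/(4*pi*q_crit) = 164.50
r = sqrt(164.50) = 12.826 m

12.826 m


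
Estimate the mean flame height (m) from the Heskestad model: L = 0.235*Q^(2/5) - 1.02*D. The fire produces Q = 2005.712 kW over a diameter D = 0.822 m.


Q^(2/5) = 20.937
0.235 * Q^(2/5) = 4.9201
1.02 * D = 0.83844
L = 4.0817 m

4.0817 m


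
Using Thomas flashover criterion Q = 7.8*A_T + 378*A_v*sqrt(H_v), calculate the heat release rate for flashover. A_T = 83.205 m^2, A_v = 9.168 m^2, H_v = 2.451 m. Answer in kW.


7.8*A_T = 648.999
sqrt(H_v) = 1.5656
378*A_v*sqrt(H_v) = 5425.5
Q = 648.999 + 5425.5 = 6074.5 kW

6074.5 kW


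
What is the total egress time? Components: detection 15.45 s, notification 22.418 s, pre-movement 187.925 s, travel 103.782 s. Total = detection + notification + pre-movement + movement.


Total = 15.45 + 22.418 + 187.925 + 103.782 = 329.575 s

329.575 s


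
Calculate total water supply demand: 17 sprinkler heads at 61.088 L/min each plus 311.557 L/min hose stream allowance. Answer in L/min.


Sprinkler demand = 17 * 61.088 = 1038.496 L/min
Total = 1038.496 + 311.557 = 1350.053 L/min

1350.053 L/min


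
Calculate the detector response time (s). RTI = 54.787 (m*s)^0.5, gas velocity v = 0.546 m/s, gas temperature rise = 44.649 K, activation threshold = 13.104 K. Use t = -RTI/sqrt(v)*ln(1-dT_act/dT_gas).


dT_act/dT_gas = 0.29349
ln(1 - 0.29349) = -0.34742
t = -54.787 / sqrt(0.546) * -0.34742 = 25.759 s

25.759 s


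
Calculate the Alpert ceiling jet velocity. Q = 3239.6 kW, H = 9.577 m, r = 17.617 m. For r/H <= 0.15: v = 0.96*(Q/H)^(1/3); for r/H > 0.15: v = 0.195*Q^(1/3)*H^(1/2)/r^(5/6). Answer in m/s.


r/H = 17.617 / 9.577 = 1.8395
r/H > 0.15, so v = 0.195*Q^(1/3)*H^(1/2)/r^(5/6)
Q^(1/3) = 14.797
H^(1/2) = 3.0947
r^(5/6) = 10.921
v = 0.195 * 14.797 * 3.0947 / 10.921 = 0.81759 m/s

0.81759 m/s


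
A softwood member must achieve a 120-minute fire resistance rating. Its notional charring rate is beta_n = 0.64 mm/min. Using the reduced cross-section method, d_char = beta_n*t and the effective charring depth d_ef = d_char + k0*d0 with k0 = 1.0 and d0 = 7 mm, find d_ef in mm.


d_char = 0.64 * 120 = 76.8 mm
d_ef = 76.8 + 1.0*7 = 83.8 mm

83.8 mm


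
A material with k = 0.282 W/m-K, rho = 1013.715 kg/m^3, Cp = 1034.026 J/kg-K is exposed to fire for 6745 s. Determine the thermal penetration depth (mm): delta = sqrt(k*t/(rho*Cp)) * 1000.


alpha = 0.282 / (1013.715 * 1034.026) = 2.6903e-07 m^2/s
alpha * t = 0.0018146
delta = sqrt(0.0018146) * 1000 = 42.598 mm

42.598 mm


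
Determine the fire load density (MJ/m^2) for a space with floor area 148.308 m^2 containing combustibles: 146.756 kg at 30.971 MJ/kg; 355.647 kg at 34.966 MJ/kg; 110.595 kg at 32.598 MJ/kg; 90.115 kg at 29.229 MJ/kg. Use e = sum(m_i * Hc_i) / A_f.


Total energy = 146.756*30.971 + 355.647*34.966 + 110.595*32.598 + 90.115*29.229
= 4545.180 + 12435.55 + 3605.176 + 2633.971
= 23219.88 MJ
e = 23219.88 / 148.308 = 156.57 MJ/m^2

156.57 MJ/m^2


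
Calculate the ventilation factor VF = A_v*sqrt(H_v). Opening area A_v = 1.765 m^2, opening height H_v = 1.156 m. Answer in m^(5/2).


sqrt(H_v) = 1.0752
VF = 1.765 * 1.0752 = 1.8977 m^(5/2)

1.8977 m^(5/2)


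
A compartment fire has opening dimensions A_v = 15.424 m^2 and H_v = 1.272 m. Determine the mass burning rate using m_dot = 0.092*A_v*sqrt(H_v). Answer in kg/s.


sqrt(H_v) = 1.1278
m_dot = 0.092 * 15.424 * 1.1278 = 1.6004 kg/s

1.6004 kg/s


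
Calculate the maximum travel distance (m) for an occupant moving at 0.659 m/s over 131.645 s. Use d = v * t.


d = 0.659 * 131.645 = 86.754 m

86.754 m


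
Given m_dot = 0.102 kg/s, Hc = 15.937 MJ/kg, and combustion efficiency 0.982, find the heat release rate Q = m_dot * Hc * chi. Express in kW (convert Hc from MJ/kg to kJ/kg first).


Hc = 15.937 MJ/kg = 15.937 * 1000 kJ/kg = 15937 kJ/kg
Q = 0.102 kg/s * 15937 kJ/kg * 0.982 = 1596.3 kW

1596.3 kW


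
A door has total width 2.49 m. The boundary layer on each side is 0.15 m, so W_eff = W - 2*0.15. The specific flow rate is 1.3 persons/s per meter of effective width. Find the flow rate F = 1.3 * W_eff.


W_eff = 2.49 - 0.30 = 2.19 m
F = 1.3 * 2.19 = 2.847 persons/s

2.847 persons/s


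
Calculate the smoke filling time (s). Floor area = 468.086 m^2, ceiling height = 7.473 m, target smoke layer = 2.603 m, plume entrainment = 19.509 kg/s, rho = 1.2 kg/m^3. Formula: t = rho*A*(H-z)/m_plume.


H - z = 4.87 m
t = 1.2 * 468.086 * 4.87 / 19.509 = 140.22 s

140.22 s


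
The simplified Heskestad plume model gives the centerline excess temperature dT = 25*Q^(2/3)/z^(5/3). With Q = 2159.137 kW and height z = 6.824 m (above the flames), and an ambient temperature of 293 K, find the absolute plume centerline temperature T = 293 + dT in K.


Q^(2/3) = 167.05
z^(5/3) = 24.551
dT = 25 * 167.05 / 24.551 = 170.11 K
T = 293 + 170.11 = 463.11 K

463.11 K


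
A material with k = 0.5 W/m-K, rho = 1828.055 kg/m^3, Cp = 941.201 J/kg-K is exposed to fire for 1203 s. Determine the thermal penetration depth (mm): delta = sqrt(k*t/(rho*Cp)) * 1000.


alpha = 0.5 / (1828.055 * 941.201) = 2.9060e-07 m^2/s
alpha * t = 0.00034959
delta = sqrt(0.00034959) * 1000 = 18.697 mm

18.697 mm


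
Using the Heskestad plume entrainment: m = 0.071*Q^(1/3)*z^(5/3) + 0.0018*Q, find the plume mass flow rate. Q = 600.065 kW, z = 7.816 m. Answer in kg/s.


Q^(1/3) = 8.4346
z^(5/3) = 30.783
First term = 0.071 * 8.4346 * 30.783 = 18.435
Second term = 0.0018 * 600.065 = 1.0801
m = 19.515 kg/s

19.515 kg/s


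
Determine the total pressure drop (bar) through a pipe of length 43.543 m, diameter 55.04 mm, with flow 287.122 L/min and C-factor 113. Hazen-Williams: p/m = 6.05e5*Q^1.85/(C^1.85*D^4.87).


Q^1.85 = 35271
C^1.85 = 6283.4
D^4.87 = 2.9999e+08
p/m = 0.011321 bar/m
p_total = 0.011321 * 43.543 = 0.49294 bar

0.49294 bar


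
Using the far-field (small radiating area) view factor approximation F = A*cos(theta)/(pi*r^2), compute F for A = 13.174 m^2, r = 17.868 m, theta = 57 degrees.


cos(57 deg) = 0.54464
pi*r^2 = 1003.0
F = 13.174 * 0.54464 / 1003.0 = 0.0071536

0.0071536


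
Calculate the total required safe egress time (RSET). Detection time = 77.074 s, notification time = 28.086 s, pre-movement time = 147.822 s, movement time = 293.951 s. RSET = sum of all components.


Total = 77.074 + 28.086 + 147.822 + 293.951 = 546.933 s

546.933 s


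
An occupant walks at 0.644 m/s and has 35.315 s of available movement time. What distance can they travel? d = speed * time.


d = 0.644 * 35.315 = 22.743 m

22.743 m


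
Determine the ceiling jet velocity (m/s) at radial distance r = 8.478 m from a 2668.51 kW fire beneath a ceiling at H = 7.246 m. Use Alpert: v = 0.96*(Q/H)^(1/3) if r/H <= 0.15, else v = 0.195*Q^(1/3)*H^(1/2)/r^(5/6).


r/H = 8.478 / 7.246 = 1.1700
r/H > 0.15, so v = 0.195*Q^(1/3)*H^(1/2)/r^(5/6)
Q^(1/3) = 13.870
H^(1/2) = 2.6918
r^(5/6) = 5.9371
v = 0.195 * 13.870 * 2.6918 / 5.9371 = 1.2263 m/s

1.2263 m/s


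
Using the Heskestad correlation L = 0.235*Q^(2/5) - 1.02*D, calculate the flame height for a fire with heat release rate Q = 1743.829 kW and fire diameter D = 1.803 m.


Q^(2/5) = 19.797
0.235 * Q^(2/5) = 4.6523
1.02 * D = 1.8391
L = 2.8133 m

2.8133 m


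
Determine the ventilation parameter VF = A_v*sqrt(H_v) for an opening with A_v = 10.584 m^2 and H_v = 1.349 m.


sqrt(H_v) = 1.1615
VF = 10.584 * 1.1615 = 12.293 m^(5/2)

12.293 m^(5/2)


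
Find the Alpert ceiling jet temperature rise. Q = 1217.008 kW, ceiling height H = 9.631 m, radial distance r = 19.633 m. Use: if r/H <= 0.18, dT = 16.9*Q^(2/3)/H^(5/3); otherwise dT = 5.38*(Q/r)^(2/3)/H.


r/H = 19.633 / 9.631 = 2.0385
r/H > 0.18, so dT = 5.38*(Q/r)^(2/3)/H
Q/r = 61.988
(Q/r)^(2/3) = 15.663
dT = 5.38 * 15.663 / 9.631 = 8.7495 K

8.7495 K


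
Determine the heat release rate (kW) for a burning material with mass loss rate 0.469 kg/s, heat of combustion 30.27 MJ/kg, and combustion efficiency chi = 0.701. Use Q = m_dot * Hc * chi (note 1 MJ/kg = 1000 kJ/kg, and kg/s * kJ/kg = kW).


Hc = 30.27 MJ/kg = 30.27 * 1000 kJ/kg = 30270 kJ/kg
Q = 0.469 kg/s * 30270 kJ/kg * 0.701 = 9951.8 kW

9951.8 kW


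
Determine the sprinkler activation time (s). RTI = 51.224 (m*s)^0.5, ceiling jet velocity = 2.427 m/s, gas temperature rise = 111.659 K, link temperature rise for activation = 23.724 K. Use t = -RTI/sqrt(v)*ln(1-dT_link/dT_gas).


dT_link/dT_gas = 0.21247
ln(1 - 0.21247) = -0.23885
t = -51.224 / sqrt(2.427) * -0.23885 = 7.8536 s

7.8536 s


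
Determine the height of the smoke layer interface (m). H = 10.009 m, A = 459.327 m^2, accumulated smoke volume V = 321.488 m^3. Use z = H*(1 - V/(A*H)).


V/(A*H) = 0.069928
1 - 0.069928 = 0.93007
z = 10.009 * 0.93007 = 9.3091 m

9.3091 m


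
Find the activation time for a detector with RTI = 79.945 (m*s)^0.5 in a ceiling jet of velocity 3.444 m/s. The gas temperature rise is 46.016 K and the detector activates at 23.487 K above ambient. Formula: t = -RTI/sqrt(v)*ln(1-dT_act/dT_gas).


dT_act/dT_gas = 0.51041
ln(1 - 0.51041) = -0.71419
t = -79.945 / sqrt(3.444) * -0.71419 = 30.766 s

30.766 s


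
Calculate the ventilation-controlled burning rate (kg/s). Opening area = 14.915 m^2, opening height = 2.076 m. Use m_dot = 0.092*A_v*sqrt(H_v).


sqrt(H_v) = 1.4408
m_dot = 0.092 * 14.915 * 1.4408 = 1.9771 kg/s

1.9771 kg/s


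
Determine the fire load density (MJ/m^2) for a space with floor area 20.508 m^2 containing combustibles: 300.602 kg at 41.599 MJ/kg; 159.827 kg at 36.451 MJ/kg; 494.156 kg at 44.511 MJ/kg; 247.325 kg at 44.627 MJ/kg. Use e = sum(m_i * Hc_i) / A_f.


Total energy = 300.602*41.599 + 159.827*36.451 + 494.156*44.511 + 247.325*44.627
= 12504.74 + 5825.854 + 21995.38 + 11037.37
= 51363.35 MJ
e = 51363.35 / 20.508 = 2504.6 MJ/m^2

2504.6 MJ/m^2


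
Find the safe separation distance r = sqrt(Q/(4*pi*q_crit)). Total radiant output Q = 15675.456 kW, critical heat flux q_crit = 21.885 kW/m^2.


4*pi*q_crit = 275.02
Q/(4*pi*q_crit) = 56.999
r = sqrt(56.999) = 7.5497 m

7.5497 m


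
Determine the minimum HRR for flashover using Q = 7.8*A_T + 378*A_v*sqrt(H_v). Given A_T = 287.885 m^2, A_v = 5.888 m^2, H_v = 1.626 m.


7.8*A_T = 2245.503
sqrt(H_v) = 1.2751
378*A_v*sqrt(H_v) = 2838.0
Q = 2245.503 + 2838.0 = 5083.6 kW

5083.6 kW


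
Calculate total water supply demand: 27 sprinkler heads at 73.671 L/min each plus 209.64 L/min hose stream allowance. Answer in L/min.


Sprinkler demand = 27 * 73.671 = 1989.117 L/min
Total = 1989.117 + 209.64 = 2198.757 L/min

2198.757 L/min


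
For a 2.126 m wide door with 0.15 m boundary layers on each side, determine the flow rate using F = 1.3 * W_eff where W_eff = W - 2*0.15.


W_eff = 2.126 - 0.30 = 1.826 m
F = 1.3 * 1.826 = 2.3738 persons/s

2.3738 persons/s


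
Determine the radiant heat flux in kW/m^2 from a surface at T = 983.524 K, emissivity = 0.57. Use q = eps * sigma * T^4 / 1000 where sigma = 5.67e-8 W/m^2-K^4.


T^4 = 9.3571e+11
q = 0.57 * 5.67e-8 * 9.3571e+11 / 1000 = 30.241 kW/m^2

30.241 kW/m^2


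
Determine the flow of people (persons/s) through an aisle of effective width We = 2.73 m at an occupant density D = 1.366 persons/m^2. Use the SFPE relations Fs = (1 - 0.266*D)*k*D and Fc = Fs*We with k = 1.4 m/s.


1 - 0.266*D = 1 - 0.266*1.366 = 0.63664
Fs = 0.63664 * 1.4 * 1.366 = 1.2175 persons/(s*m)
Fc = 1.2175 * 2.73 = 3.3238 persons/s

3.3238 persons/s


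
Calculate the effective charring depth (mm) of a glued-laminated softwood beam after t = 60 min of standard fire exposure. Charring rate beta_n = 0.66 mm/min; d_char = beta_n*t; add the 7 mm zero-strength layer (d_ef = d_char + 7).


d_char = 0.66 * 60 = 39.6 mm
d_ef = 39.6 + 1.0*7 = 46.6 mm

46.6 mm


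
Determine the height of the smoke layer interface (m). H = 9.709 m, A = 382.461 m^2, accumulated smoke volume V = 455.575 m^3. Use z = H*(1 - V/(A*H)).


V/(A*H) = 0.12269
1 - 0.12269 = 0.87731
z = 9.709 * 0.87731 = 8.5178 m

8.5178 m


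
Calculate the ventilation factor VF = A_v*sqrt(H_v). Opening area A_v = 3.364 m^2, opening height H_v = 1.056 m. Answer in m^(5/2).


sqrt(H_v) = 1.0276
VF = 3.364 * 1.0276 = 3.4569 m^(5/2)

3.4569 m^(5/2)


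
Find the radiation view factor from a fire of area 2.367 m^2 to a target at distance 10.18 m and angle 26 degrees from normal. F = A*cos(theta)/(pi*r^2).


cos(26 deg) = 0.89879
pi*r^2 = 325.57
F = 2.367 * 0.89879 / 325.57 = 0.0065345

0.0065345


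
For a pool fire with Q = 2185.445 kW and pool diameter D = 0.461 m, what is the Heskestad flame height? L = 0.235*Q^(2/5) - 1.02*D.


Q^(2/5) = 21.668
0.235 * Q^(2/5) = 5.0919
1.02 * D = 0.47022
L = 4.6217 m

4.6217 m


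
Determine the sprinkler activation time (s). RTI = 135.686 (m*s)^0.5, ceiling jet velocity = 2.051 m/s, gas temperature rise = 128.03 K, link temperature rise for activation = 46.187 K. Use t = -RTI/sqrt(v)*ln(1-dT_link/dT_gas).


dT_link/dT_gas = 0.36075
ln(1 - 0.36075) = -0.44746
t = -135.686 / sqrt(2.051) * -0.44746 = 42.394 s

42.394 s


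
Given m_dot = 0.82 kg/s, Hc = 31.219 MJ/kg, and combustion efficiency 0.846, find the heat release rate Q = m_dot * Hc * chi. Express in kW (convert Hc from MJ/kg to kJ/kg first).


Hc = 31.219 MJ/kg = 31.219 * 1000 kJ/kg = 31219 kJ/kg
Q = 0.82 kg/s * 31219 kJ/kg * 0.846 = 21657 kW

21657 kW


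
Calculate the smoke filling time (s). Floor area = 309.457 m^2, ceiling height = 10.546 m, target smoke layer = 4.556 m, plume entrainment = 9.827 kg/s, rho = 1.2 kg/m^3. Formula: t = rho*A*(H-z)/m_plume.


H - z = 5.99 m
t = 1.2 * 309.457 * 5.99 / 9.827 = 226.35 s

226.35 s


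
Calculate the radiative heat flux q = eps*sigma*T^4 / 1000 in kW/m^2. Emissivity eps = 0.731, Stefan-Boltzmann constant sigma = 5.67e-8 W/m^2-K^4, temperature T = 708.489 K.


T^4 = 2.5196e+11
q = 0.731 * 5.67e-8 * 2.5196e+11 / 1000 = 10.443 kW/m^2

10.443 kW/m^2


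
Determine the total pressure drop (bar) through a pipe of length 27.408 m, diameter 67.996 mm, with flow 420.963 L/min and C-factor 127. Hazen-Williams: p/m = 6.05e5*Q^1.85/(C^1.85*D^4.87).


Q^1.85 = 71590
C^1.85 = 7799.0
D^4.87 = 8.3984e+08
p/m = 0.0066127 bar/m
p_total = 0.0066127 * 27.408 = 0.18124 bar

0.18124 bar


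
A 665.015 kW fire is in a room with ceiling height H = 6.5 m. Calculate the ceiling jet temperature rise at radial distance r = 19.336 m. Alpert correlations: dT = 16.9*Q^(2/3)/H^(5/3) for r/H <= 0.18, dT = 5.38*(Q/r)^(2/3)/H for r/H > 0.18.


r/H = 19.336 / 6.5 = 2.9748
r/H > 0.18, so dT = 5.38*(Q/r)^(2/3)/H
Q/r = 34.393
(Q/r)^(2/3) = 10.576
dT = 5.38 * 10.576 / 6.5 = 8.7534 K

8.7534 K


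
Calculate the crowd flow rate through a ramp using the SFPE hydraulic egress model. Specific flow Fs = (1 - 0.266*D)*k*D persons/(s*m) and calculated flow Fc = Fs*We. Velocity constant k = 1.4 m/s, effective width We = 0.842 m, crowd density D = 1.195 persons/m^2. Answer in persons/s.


1 - 0.266*D = 1 - 0.266*1.195 = 0.68213
Fs = 0.68213 * 1.4 * 1.195 = 1.1412 persons/(s*m)
Fc = 1.1412 * 0.842 = 0.96089 persons/s

0.96089 persons/s


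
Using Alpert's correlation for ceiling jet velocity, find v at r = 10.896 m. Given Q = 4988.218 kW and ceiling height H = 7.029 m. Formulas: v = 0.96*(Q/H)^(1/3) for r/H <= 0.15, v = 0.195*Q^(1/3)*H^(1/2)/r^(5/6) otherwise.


r/H = 10.896 / 7.029 = 1.5501
r/H > 0.15, so v = 0.195*Q^(1/3)*H^(1/2)/r^(5/6)
Q^(1/3) = 17.086
H^(1/2) = 2.6512
r^(5/6) = 7.3179
v = 0.195 * 17.086 * 2.6512 / 7.3179 = 1.2071 m/s

1.2071 m/s


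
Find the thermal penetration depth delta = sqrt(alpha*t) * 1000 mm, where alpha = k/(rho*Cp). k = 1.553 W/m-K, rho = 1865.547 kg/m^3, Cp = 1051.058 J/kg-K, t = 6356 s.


alpha = 1.553 / (1865.547 * 1051.058) = 7.9202e-07 m^2/s
alpha * t = 0.0050341
delta = sqrt(0.0050341) * 1000 = 70.951 mm

70.951 mm


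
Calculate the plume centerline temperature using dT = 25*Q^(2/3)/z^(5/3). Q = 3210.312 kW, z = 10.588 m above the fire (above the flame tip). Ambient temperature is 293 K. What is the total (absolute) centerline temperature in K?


Q^(2/3) = 217.62
z^(5/3) = 51.053
dT = 25 * 217.62 / 51.053 = 106.57 K
T = 293 + 106.57 = 399.57 K

399.57 K


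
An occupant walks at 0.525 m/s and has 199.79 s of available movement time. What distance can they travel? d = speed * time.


d = 0.525 * 199.79 = 104.89 m

104.89 m


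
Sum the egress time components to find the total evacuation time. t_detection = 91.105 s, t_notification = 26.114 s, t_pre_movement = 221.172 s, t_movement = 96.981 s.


Total = 91.105 + 26.114 + 221.172 + 96.981 = 435.372 s

435.372 s


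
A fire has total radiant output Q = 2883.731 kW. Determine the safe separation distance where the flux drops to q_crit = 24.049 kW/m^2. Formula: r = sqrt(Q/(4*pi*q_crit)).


4*pi*q_crit = 302.21
Q/(4*pi*q_crit) = 9.5422
r = sqrt(9.5422) = 3.0890 m

3.0890 m


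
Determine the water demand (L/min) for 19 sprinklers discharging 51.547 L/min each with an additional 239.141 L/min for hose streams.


Sprinkler demand = 19 * 51.547 = 979.393 L/min
Total = 979.393 + 239.141 = 1218.534 L/min

1218.534 L/min


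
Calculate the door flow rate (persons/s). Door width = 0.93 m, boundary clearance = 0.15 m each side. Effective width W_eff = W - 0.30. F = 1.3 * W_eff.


W_eff = 0.93 - 0.30 = 0.63 m
F = 1.3 * 0.63 = 0.819 persons/s

0.819 persons/s


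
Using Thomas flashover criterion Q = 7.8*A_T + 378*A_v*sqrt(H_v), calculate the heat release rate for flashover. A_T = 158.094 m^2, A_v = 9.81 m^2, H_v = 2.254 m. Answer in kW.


7.8*A_T = 1233.1
sqrt(H_v) = 1.5013
378*A_v*sqrt(H_v) = 5567.2
Q = 1233.1 + 5567.2 = 6800.3 kW

6800.3 kW


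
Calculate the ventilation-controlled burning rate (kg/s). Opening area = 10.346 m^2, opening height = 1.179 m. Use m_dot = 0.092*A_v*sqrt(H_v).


sqrt(H_v) = 1.0858
m_dot = 0.092 * 10.346 * 1.0858 = 1.0335 kg/s

1.0335 kg/s


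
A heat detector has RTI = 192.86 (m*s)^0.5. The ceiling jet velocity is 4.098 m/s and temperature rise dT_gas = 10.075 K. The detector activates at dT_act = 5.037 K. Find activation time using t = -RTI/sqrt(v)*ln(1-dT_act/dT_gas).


dT_act/dT_gas = 0.49995
ln(1 - 0.49995) = -0.69305
t = -192.86 / sqrt(4.098) * -0.69305 = 66.027 s

66.027 s


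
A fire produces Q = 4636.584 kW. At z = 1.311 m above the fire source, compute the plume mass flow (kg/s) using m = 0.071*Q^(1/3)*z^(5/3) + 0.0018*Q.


Q^(1/3) = 16.675
z^(5/3) = 1.5704
First term = 0.071 * 16.675 * 1.5704 = 1.8592
Second term = 0.0018 * 4636.584 = 8.3459
m = 10.205 kg/s

10.205 kg/s


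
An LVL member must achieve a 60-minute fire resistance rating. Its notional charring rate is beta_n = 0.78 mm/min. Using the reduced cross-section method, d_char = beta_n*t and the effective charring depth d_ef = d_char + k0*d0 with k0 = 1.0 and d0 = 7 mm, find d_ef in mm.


d_char = 0.78 * 60 = 46.8 mm
d_ef = 46.8 + 1.0*7 = 53.8 mm

53.8 mm


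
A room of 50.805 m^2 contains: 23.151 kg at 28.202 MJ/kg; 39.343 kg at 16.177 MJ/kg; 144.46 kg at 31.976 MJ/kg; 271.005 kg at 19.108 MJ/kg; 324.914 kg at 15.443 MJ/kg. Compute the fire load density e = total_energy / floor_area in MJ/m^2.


Total energy = 23.151*28.202 + 39.343*16.177 + 144.46*31.976 + 271.005*19.108 + 324.914*15.443
= 652.9045 + 636.4517 + 4619.253 + 5178.364 + 5017.647
= 16104.62 MJ
e = 16104.62 / 50.805 = 316.99 MJ/m^2

316.99 MJ/m^2


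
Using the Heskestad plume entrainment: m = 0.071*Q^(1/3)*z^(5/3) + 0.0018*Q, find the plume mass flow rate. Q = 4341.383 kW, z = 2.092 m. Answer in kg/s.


Q^(1/3) = 16.313
z^(5/3) = 3.4219
First term = 0.071 * 16.313 * 3.4219 = 3.9634
Second term = 0.0018 * 4341.383 = 7.8145
m = 11.778 kg/s

11.778 kg/s


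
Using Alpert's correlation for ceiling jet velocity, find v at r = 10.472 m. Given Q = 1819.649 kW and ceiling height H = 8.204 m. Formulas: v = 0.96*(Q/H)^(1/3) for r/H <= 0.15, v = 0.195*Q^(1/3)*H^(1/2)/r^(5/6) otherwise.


r/H = 10.472 / 8.204 = 1.2765
r/H > 0.15, so v = 0.195*Q^(1/3)*H^(1/2)/r^(5/6)
Q^(1/3) = 12.209
H^(1/2) = 2.8643
r^(5/6) = 7.0799
v = 0.195 * 12.209 * 2.8643 / 7.0799 = 0.96313 m/s

0.96313 m/s


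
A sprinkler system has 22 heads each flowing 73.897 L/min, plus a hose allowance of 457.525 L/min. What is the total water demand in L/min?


Sprinkler demand = 22 * 73.897 = 1625.734 L/min
Total = 1625.734 + 457.525 = 2083.259 L/min

2083.259 L/min


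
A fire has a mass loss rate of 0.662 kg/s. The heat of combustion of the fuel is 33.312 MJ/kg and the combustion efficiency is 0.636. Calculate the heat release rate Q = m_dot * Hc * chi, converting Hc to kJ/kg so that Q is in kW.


Hc = 33.312 MJ/kg = 33.312 * 1000 kJ/kg = 33312 kJ/kg
Q = 0.662 kg/s * 33312 kJ/kg * 0.636 = 14025 kW

14025 kW


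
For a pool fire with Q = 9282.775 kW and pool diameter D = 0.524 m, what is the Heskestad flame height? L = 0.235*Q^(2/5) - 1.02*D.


Q^(2/5) = 38.643
0.235 * Q^(2/5) = 9.0811
1.02 * D = 0.53448
L = 8.5466 m

8.5466 m


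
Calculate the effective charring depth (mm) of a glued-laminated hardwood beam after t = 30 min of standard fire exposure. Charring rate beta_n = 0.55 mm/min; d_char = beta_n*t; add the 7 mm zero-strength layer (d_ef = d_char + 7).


d_char = 0.55 * 30 = 16.5 mm
d_ef = 16.5 + 1.0*7 = 23.5 mm

23.5 mm


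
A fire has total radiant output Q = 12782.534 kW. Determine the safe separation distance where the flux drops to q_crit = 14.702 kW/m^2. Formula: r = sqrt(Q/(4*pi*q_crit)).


4*pi*q_crit = 184.75
Q/(4*pi*q_crit) = 69.188
r = sqrt(69.188) = 8.3179 m

8.3179 m


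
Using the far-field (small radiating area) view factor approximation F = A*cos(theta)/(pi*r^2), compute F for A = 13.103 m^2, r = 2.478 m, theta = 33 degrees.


cos(33 deg) = 0.83867
pi*r^2 = 19.291
F = 13.103 * 0.83867 / 19.291 = 0.56965

0.56965


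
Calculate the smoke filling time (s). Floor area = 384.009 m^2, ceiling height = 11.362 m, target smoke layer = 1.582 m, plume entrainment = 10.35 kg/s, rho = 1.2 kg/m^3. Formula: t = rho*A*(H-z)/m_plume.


H - z = 9.78 m
t = 1.2 * 384.009 * 9.78 / 10.35 = 435.43 s

435.43 s


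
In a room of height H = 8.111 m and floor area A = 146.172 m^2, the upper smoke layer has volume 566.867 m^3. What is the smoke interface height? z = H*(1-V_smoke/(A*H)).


V/(A*H) = 0.47813
1 - 0.47813 = 0.52187
z = 8.111 * 0.52187 = 4.2329 m

4.2329 m


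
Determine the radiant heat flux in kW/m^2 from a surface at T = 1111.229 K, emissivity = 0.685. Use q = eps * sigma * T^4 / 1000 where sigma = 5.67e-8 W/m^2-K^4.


T^4 = 1.5248e+12
q = 0.685 * 5.67e-8 * 1.5248e+12 / 1000 = 59.223 kW/m^2

59.223 kW/m^2


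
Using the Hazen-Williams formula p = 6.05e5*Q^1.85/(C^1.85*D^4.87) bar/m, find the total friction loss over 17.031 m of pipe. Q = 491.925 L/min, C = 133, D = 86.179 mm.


Q^1.85 = 95502
C^1.85 = 8494.3
D^4.87 = 2.6632e+09
p/m = 0.0025541 bar/m
p_total = 0.0025541 * 17.031 = 0.043499 bar

0.043499 bar


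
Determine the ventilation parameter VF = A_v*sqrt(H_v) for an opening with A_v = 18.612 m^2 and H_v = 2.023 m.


sqrt(H_v) = 1.4223
VF = 18.612 * 1.4223 = 26.472 m^(5/2)

26.472 m^(5/2)


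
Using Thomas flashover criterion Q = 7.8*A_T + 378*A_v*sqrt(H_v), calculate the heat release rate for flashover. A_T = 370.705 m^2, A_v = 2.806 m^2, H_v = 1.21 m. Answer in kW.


7.8*A_T = 2891.499
sqrt(H_v) = 1.1
378*A_v*sqrt(H_v) = 1166.7
Q = 2891.499 + 1166.7 = 4058.2 kW

4058.2 kW


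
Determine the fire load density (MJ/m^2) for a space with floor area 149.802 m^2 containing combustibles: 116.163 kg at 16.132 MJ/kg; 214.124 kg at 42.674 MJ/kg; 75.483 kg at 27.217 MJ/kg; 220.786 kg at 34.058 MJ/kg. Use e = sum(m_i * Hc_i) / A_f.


Total energy = 116.163*16.132 + 214.124*42.674 + 75.483*27.217 + 220.786*34.058
= 1873.942 + 9137.528 + 2054.421 + 7519.530
= 20585.42 MJ
e = 20585.42 / 149.802 = 137.42 MJ/m^2

137.42 MJ/m^2


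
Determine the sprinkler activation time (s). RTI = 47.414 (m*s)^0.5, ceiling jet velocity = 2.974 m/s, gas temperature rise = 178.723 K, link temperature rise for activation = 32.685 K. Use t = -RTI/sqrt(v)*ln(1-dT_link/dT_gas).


dT_link/dT_gas = 0.18288
ln(1 - 0.18288) = -0.20197
t = -47.414 / sqrt(2.974) * -0.20197 = 5.5529 s

5.5529 s


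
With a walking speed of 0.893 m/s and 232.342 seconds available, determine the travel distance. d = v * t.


d = 0.893 * 232.342 = 207.48 m

207.48 m


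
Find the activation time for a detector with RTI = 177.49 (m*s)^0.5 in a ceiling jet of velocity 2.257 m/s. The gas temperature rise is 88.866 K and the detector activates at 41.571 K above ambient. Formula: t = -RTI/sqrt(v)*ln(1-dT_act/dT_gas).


dT_act/dT_gas = 0.46779
ln(1 - 0.46779) = -0.63073
t = -177.49 / sqrt(2.257) * -0.63073 = 74.516 s

74.516 s


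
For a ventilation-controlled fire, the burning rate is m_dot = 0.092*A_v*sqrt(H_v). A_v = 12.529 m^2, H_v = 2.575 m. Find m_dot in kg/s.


sqrt(H_v) = 1.6047
m_dot = 0.092 * 12.529 * 1.6047 = 1.8497 kg/s

1.8497 kg/s


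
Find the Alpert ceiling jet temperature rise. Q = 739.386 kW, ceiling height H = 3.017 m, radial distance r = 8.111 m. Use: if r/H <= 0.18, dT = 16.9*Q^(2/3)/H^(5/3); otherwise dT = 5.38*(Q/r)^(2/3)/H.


r/H = 8.111 / 3.017 = 2.6884
r/H > 0.18, so dT = 5.38*(Q/r)^(2/3)/H
Q/r = 91.158
(Q/r)^(2/3) = 20.255
dT = 5.38 * 20.255 / 3.017 = 36.119 K

36.119 K


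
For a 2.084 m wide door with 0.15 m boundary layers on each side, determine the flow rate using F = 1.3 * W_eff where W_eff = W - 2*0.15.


W_eff = 2.084 - 0.30 = 1.784 m
F = 1.3 * 1.784 = 2.3192 persons/s

2.3192 persons/s


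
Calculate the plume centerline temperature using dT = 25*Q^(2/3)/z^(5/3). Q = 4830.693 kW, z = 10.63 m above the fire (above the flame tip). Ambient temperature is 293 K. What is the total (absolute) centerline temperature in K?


Q^(2/3) = 285.76
z^(5/3) = 51.391
dT = 25 * 285.76 / 51.391 = 139.01 K
T = 293 + 139.01 = 432.01 K

432.01 K


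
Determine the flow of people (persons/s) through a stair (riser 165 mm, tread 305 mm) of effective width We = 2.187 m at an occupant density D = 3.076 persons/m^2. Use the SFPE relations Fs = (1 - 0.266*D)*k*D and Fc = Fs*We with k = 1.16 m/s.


1 - 0.266*D = 1 - 0.266*3.076 = 0.18178
Fs = 0.18178 * 1.16 * 3.076 = 0.64863 persons/(s*m)
Fc = 0.64863 * 2.187 = 1.4186 persons/s

1.4186 persons/s


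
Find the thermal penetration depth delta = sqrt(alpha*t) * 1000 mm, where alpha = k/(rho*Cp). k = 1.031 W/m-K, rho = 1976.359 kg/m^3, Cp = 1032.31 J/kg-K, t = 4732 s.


alpha = 1.031 / (1976.359 * 1032.31) = 5.0534e-07 m^2/s
alpha * t = 0.0023913
delta = sqrt(0.0023913) * 1000 = 48.901 mm

48.901 mm


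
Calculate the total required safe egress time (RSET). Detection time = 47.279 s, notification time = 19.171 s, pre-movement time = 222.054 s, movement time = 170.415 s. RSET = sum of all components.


Total = 47.279 + 19.171 + 222.054 + 170.415 = 458.919 s

458.919 s


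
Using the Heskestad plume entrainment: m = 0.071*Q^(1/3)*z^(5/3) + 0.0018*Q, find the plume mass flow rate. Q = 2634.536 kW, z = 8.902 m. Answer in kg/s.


Q^(1/3) = 13.811
z^(5/3) = 38.237
First term = 0.071 * 13.811 * 38.237 = 37.495
Second term = 0.0018 * 2634.536 = 4.7422
m = 42.237 kg/s

42.237 kg/s


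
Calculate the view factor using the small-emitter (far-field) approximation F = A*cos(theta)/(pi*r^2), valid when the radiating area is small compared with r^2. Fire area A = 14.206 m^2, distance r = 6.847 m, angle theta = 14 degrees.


cos(14 deg) = 0.97030
pi*r^2 = 147.28
F = 14.206 * 0.97030 / 147.28 = 0.093589

0.093589


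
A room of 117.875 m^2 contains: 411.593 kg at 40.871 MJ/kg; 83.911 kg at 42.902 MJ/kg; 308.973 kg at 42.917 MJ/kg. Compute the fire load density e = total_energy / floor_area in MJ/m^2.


Total energy = 411.593*40.871 + 83.911*42.902 + 308.973*42.917
= 16822.22 + 3599.950 + 13260.19
= 33682.36 MJ
e = 33682.36 / 117.875 = 285.75 MJ/m^2

285.75 MJ/m^2


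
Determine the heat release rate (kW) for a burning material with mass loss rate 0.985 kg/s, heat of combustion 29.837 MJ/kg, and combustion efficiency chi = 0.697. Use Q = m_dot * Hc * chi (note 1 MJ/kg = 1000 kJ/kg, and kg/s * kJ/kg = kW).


Hc = 29.837 MJ/kg = 29.837 * 1000 kJ/kg = 29837 kJ/kg
Q = 0.985 kg/s * 29837 kJ/kg * 0.697 = 20484 kW

20484 kW


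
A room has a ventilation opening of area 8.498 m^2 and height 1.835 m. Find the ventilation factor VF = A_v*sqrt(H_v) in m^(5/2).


sqrt(H_v) = 1.3546
VF = 8.498 * 1.3546 = 11.512 m^(5/2)

11.512 m^(5/2)


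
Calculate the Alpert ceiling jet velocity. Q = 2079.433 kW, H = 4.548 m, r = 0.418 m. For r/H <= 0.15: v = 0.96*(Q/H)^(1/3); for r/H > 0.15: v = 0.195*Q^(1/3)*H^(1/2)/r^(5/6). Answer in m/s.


r/H = 0.418 / 4.548 = 0.091909
r/H <= 0.15, so v = 0.96*(Q/H)^(1/3)
Q/H = 457.22
(Q/H)^(1/3) = 7.7039
v = 0.96 * 7.7039 = 7.3957 m/s

7.3957 m/s


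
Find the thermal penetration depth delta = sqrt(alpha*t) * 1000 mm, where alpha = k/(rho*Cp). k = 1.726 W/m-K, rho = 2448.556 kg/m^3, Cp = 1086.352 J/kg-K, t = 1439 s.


alpha = 1.726 / (2448.556 * 1086.352) = 6.4887e-07 m^2/s
alpha * t = 0.00093373
delta = sqrt(0.00093373) * 1000 = 30.557 mm

30.557 mm


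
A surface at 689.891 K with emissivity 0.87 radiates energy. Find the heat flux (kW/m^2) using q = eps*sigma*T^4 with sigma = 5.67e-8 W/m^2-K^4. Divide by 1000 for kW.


T^4 = 2.2653e+11
q = 0.87 * 5.67e-8 * 2.2653e+11 / 1000 = 11.174 kW/m^2

11.174 kW/m^2


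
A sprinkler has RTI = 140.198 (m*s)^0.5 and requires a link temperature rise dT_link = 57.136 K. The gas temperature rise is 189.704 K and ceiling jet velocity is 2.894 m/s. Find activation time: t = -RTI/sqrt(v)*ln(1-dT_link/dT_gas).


dT_link/dT_gas = 0.30119
ln(1 - 0.30119) = -0.35837
t = -140.198 / sqrt(2.894) * -0.35837 = 29.534 s

29.534 s


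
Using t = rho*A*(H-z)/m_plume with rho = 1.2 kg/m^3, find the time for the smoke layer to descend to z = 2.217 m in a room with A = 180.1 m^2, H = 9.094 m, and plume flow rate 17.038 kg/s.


H - z = 6.877 m
t = 1.2 * 180.1 * 6.877 / 17.038 = 87.232 s

87.232 s


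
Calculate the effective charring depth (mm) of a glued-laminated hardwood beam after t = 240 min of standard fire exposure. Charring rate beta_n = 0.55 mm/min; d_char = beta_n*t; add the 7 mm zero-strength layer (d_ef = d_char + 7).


d_char = 0.55 * 240 = 132 mm
d_ef = 132 + 1.0*7 = 139 mm

139 mm


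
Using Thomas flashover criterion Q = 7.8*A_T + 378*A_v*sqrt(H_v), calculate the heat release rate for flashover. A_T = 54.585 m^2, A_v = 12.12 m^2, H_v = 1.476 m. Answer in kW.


7.8*A_T = 425.763
sqrt(H_v) = 1.2149
378*A_v*sqrt(H_v) = 5565.9
Q = 425.763 + 5565.9 = 5991.7 kW

5991.7 kW


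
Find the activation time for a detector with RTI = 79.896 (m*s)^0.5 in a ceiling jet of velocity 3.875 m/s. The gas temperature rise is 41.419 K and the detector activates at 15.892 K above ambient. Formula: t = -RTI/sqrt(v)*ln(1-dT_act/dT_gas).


dT_act/dT_gas = 0.38369
ln(1 - 0.38369) = -0.48400
t = -79.896 / sqrt(3.875) * -0.48400 = 19.644 s

19.644 s


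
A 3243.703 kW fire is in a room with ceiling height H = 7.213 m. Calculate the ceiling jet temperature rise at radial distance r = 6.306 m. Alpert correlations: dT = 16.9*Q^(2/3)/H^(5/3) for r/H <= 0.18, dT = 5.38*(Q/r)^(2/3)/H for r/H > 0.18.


r/H = 6.306 / 7.213 = 0.87425
r/H > 0.18, so dT = 5.38*(Q/r)^(2/3)/H
Q/r = 514.38
(Q/r)^(2/3) = 64.198
dT = 5.38 * 64.198 / 7.213 = 47.884 K

47.884 K


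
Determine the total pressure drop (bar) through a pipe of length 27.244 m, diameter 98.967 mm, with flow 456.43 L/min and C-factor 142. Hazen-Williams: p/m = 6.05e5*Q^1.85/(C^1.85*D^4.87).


Q^1.85 = 83146
C^1.85 = 9588.1
D^4.87 = 5.2244e+09
p/m = 0.0010042 bar/m
p_total = 0.0010042 * 27.244 = 0.027359 bar

0.027359 bar


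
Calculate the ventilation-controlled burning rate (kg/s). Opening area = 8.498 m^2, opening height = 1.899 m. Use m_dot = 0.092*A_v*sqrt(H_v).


sqrt(H_v) = 1.3780
m_dot = 0.092 * 8.498 * 1.3780 = 1.0774 kg/s

1.0774 kg/s


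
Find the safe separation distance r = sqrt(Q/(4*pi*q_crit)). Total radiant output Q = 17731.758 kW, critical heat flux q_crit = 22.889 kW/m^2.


4*pi*q_crit = 287.63
Q/(4*pi*q_crit) = 61.647
r = sqrt(61.647) = 7.8516 m

7.8516 m


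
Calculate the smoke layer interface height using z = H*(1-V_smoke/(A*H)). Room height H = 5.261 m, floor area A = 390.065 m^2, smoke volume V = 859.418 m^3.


V/(A*H) = 0.41879
1 - 0.41879 = 0.58121
z = 5.261 * 0.58121 = 3.0577 m

3.0577 m


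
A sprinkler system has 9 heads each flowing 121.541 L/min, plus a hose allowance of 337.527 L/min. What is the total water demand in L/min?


Sprinkler demand = 9 * 121.541 = 1093.869 L/min
Total = 1093.869 + 337.527 = 1431.396 L/min

1431.396 L/min


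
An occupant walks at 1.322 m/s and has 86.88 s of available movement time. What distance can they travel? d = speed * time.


d = 1.322 * 86.88 = 114.86 m

114.86 m


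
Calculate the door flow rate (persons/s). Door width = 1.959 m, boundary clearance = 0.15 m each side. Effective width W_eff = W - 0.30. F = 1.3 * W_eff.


W_eff = 1.959 - 0.30 = 1.659 m
F = 1.3 * 1.659 = 2.1567 persons/s

2.1567 persons/s


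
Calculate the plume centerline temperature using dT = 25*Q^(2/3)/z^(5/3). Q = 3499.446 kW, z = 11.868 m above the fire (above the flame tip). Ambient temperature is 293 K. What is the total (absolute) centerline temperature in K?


Q^(2/3) = 230.50
z^(5/3) = 61.749
dT = 25 * 230.50 / 61.749 = 93.320 K
T = 293 + 93.320 = 386.32 K

386.32 K


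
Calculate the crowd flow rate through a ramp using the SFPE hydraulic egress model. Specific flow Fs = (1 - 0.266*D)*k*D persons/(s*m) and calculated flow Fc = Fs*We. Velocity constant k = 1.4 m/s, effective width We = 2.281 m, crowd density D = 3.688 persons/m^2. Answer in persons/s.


1 - 0.266*D = 1 - 0.266*3.688 = 0.018992
Fs = 0.018992 * 1.4 * 3.688 = 0.098059 persons/(s*m)
Fc = 0.098059 * 2.281 = 0.22367 persons/s

0.22367 persons/s


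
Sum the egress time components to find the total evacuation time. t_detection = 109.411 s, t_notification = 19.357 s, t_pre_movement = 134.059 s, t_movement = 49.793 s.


Total = 109.411 + 19.357 + 134.059 + 49.793 = 312.62 s

312.62 s


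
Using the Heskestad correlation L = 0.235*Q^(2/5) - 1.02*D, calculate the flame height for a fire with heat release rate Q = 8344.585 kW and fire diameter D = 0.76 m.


Q^(2/5) = 37.031
0.235 * Q^(2/5) = 8.7022
1.02 * D = 0.77520
L = 7.9270 m

7.9270 m


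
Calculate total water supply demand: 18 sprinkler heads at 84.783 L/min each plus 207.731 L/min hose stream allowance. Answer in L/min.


Sprinkler demand = 18 * 84.783 = 1526.094 L/min
Total = 1526.094 + 207.731 = 1733.825 L/min

1733.825 L/min


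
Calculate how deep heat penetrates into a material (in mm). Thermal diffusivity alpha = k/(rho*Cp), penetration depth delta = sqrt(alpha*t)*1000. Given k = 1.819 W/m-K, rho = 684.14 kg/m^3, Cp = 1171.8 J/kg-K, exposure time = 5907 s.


alpha = 1.819 / (684.14 * 1171.8) = 2.2690e-06 m^2/s
alpha * t = 0.013403
delta = sqrt(0.013403) * 1000 = 115.77 mm

115.77 mm


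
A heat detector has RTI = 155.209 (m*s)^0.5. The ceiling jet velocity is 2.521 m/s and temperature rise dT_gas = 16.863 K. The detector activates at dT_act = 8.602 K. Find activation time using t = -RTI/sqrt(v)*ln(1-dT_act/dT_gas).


dT_act/dT_gas = 0.51011
ln(1 - 0.51011) = -0.71358
t = -155.209 / sqrt(2.521) * -0.71358 = 69.754 s

69.754 s


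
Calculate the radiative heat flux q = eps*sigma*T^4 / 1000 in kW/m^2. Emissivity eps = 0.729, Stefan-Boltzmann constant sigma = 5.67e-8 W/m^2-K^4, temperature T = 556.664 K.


T^4 = 9.6022e+10
q = 0.729 * 5.67e-8 * 9.6022e+10 / 1000 = 3.9690 kW/m^2

3.9690 kW/m^2
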